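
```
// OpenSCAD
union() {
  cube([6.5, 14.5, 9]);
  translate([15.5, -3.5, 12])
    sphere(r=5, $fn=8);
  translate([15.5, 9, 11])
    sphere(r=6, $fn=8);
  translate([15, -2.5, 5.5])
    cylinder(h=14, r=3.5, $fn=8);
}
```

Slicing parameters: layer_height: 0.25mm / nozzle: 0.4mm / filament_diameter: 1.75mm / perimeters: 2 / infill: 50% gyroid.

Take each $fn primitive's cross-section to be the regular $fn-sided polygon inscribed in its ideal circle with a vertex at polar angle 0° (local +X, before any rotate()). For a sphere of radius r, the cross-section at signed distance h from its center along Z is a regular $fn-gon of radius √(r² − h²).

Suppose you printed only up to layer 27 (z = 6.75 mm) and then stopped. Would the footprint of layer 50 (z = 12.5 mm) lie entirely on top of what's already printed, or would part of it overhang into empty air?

Compare the two slices. At z = 6.75: the 6.5×14.5 cube contributes its full rectangle (area 94.25 mm²); the sphere at (15.5, -3.5) does not reach this height (|z−center|=5.250 > r=5); the r=6 sphere at (15.5, 9) contributes a regular 8-gon of circumradius √(6²−4.25²) = 4.235 (area = (8/2)·4.235²·sin(360°/8) = 50.73 mm²); the r=3.5 cylinder at (15, -2.5) contributes a regular 8-gon of circumradius 3.5 (area = (8/2)·3.500²·sin(360°/8) = 34.65 mm²); Taking the union: the 3 present regions are separate (no shared area or edge), so areas and boundary lengths simply add and each stays a separate island — area = 179.63 mm². At z = 12.5: the cube is absent (z outside [0, 9]); the sphere at (15.5, -3.5): section is a regular 8-gon, circumradius = √(r²−h²) = √(5²−0.5²) = 4.975 (area = (8/2)·4.975²·sin(360°/8) = 70.00 mm²); the sphere at (15.5, 9): section is a regular 8-gon, circumradius = √(r²−h²) = √(6²−1.5²) = 5.809 (area = (8/2)·5.809²·sin(360°/8) = 95.46 mm²); the r=3.5 cylinder at (15, -2.5) gives a regular 8-gon of circumradius 3.5 (constant along its height) (area = (8/2)·3.500²·sin(360°/8) = 34.65 mm²); Taking the union: the regions partially overlap — summed areas 200.11 mm² minus the doubly-counted overlap 34.65 mm² gives 165.46 mm² — area = 165.46 mm². Checking containment: at z = 12.5 the cross-section extends beyond the z = 6.75 cross-section by about 80.08 mm².

part overhangs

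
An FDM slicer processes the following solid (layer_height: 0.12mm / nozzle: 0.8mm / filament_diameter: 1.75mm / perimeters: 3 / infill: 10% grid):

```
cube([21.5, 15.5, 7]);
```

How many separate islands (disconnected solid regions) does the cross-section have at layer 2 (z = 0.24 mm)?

1

At z = 0.24 mm: the cube (footprint 21.5×15.5) is included at this height. Overall, the cross-section is a single solid region. Island count = 1.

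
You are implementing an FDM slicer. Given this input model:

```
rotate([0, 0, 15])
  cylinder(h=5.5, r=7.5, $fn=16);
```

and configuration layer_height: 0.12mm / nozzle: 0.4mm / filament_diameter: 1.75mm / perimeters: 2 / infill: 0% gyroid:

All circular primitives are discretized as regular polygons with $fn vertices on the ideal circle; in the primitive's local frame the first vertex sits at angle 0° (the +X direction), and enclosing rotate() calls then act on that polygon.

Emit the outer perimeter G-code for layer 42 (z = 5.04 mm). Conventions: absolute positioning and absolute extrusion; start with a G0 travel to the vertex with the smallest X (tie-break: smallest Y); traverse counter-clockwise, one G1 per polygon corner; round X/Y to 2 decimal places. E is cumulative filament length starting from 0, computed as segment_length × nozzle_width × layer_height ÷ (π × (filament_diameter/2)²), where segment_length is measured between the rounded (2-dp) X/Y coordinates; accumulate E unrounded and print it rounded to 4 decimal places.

G0 X-7.44 Y0.98 Z5.04
G1 X-7.24 Y-1.94 E0.0584
G1 X-5.95 Y-4.57 E0.1169
G1 X-3.75 Y-6.50 E0.1753
G1 X-0.98 Y-7.44 E0.2336
G1 X1.94 Y-7.24 E0.2921
G1 X4.57 Y-5.95 E0.3505
G1 X6.50 Y-3.75 E0.4089
G1 X7.44 Y-0.98 E0.4673
G1 X7.24 Y1.94 E0.5257
G1 X5.95 Y4.57 E0.5842
G1 X3.75 Y6.50 E0.6426
G1 X0.98 Y7.44 E0.7009
G1 X-1.94 Y7.24 E0.7593
G1 X-4.57 Y5.95 E0.8178
G1 X-6.50 Y3.75 E0.8762
G1 X-7.44 Y0.98 E0.9346

At z = 5.04 mm: the cylinder: section is a regular 16-gon, circumradius r=7.5; (whole slice rotated 15° about Z — lengths, areas and connectivity unchanged). The outline is a single polygon with 16 vertices. Extrusion per mm of travel: 0.4 × 0.12 / (π × 0.875²) = 0.019956. Accumulating E over each segment gives final E = 0.9346.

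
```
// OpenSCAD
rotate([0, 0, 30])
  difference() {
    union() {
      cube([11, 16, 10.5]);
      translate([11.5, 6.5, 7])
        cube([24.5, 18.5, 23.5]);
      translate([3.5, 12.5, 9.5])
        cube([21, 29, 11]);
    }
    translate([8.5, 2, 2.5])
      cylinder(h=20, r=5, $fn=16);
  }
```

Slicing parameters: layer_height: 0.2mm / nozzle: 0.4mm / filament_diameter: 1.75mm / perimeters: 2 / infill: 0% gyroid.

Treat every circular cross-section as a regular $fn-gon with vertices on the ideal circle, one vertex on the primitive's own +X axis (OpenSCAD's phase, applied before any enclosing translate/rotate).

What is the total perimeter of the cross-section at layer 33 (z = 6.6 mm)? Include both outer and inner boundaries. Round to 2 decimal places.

At z = 6.6 mm: the 11×16 cube contributes its full rectangle (perimeter 54.00 mm); the cube at (11.5, 6.5) is absent (z outside [7, 30.5]); the cube at (3.5, 12.5) is absent (z outside [9.5, 20.5]); Merging all regions: only the 11×16 cube is present, so the union is just that shape — boundary = 54.00 mm; the r=5 cylinder at (8.5, 2) gives a regular 16-gon of circumradius 5 (constant along its height) (perimeter = 2·16·5.000·sin(180°/16) = 31.21 mm); Subtracting the remaining from the first: starting from that combined region, the r=5 cylinder at (8.5, 2) partially overlaps it — only the 45.53 mm² overlap (of its 76.54 mm²) is removed, clipping the outline — boundary = 53.23 mm; (whole slice rotated 30° about Z — lengths, areas and connectivity unchanged). Overall, the cross-section is a single solid region. Total boundary length (outer) = 53.23 mm.

53.23 mm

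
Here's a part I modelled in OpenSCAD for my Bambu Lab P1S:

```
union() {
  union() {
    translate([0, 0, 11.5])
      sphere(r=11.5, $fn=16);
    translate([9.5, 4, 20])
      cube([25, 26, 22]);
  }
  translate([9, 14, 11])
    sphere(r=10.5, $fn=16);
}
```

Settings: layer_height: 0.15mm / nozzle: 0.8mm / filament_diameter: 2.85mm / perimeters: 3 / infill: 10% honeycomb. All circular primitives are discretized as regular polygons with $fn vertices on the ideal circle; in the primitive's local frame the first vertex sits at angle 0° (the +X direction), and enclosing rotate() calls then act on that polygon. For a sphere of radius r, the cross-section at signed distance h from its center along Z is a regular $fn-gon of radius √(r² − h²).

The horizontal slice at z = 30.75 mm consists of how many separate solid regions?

1

At z = 30.75 mm: the sphere is absent (|z−center|=19.250 > r=11.5); the cube at (9.5, 4) (footprint 25×26) is included at this height; Taking the union: only the 25×26 cube at (9.5, 4) is present, so the union is just that shape — 1 connected region; the sphere at (9, 14) does not reach this height (|z−center|=19.750 > r=10.5); Merging all regions: only the result so far is present, so the union is just that shape — 1 connected region. The result has 1 disconnected region.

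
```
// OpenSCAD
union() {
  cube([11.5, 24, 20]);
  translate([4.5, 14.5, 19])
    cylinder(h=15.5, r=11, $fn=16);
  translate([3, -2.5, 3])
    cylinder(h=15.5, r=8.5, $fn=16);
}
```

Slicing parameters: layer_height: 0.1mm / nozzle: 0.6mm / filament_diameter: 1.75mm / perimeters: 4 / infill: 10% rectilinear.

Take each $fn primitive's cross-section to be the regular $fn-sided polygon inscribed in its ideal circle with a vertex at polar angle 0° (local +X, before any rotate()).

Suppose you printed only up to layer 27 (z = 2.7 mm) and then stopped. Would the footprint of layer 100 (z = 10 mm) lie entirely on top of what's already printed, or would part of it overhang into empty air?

Compare the two slices. At z = 2.7: the cube (footprint 11.5×24) is included at this height (area 276.00 mm²); the cylinder at (4.5, 14.5) is not intersected at this z (z outside [19, 34.5]); the cylinder at (3, -2.5) does not reach this height (z outside [3, 18.5]); Combining (union): only the 11.5×24 cube is present, so the union is just that shape — area = 276.00 mm². At z = 10: the cube (footprint 11.5×24) is included at this height (area 276.00 mm²); the cylinder at (4.5, 14.5) is not intersected at this z (z outside [19, 34.5]); the r=8.5 cylinder at (3, -2.5) contributes a regular 16-gon of circumradius 8.5 (area = (16/2)·8.500²·sin(360°/16) = 221.19 mm²); Merging all regions: the regions partially overlap — summed areas 497.19 mm² minus the doubly-counted overlap 51.77 mm² gives 445.42 mm² — area = 445.42 mm². Checking containment: at z = 10 the cross-section extends beyond the z = 2.7 cross-section by about 169.42 mm².

part overhangs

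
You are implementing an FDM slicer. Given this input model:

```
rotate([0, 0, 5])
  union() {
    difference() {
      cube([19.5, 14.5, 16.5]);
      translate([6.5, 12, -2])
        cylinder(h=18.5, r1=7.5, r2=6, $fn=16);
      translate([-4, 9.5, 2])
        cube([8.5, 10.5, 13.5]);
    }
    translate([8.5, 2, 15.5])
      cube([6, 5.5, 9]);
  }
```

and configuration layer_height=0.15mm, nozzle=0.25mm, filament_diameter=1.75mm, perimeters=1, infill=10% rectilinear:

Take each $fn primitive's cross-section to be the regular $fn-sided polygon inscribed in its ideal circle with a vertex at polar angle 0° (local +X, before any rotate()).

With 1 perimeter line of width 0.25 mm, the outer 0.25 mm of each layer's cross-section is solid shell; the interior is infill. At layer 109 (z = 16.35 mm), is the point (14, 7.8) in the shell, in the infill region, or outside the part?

At z = 16.35 mm: the 19.5×14.5 cube contributes its full rectangle; the cone at (6.5, 12) contributes a regular 16-gon of circumradius 6.012 (interpolated between r1=7.5 and r2=6 at t=0.992); the cube at (-4, 9.5) does not reach this height (z outside [2, 15.5]); Taking the first minus the rest: starting from the 19.5×14.5 cube, the cone at (6.5, 12) partially overlaps it — only the 84.13 mm² overlap (of its 110.66 mm²) is removed, clipping the outline — 1 connected region; the cube at (8.5, 2) is present — its section is the full 6×5.5 rectangle; Merging all regions: the regions partially overlap (shared area 31.84 mm²), so overlapping operands fuse into one piece — 1 connected region; (whole slice rotated 5° about Z — lengths, areas and connectivity unchanged). Overall, the cross-section is a single solid region. Undo the 5° rotation: the query point maps to (14.627, 6.550) in the un-rotated model frame. The nearest boundary edge runs (10.75, 7.75)→(12.05, 9.70); distance from the point to it = 3.89 mm. The point is inside the cross-section and 3.89 mm from the nearest boundary — more than the 0.25 mm shell width (1 × 0.25), so it's in the infill interior.

infill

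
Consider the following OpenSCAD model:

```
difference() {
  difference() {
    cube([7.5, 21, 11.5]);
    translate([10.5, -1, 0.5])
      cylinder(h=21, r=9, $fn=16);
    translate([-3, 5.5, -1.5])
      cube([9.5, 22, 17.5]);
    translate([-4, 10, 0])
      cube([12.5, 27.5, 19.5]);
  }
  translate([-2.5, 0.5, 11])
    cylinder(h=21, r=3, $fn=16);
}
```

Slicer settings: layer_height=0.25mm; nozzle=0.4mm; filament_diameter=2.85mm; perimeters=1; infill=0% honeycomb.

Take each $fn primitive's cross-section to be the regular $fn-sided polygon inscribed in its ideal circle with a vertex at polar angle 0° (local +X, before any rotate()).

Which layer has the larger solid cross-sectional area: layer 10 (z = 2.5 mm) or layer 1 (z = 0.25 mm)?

layer 1 (z = 0.25 mm)

Layer 10 (z = 2.5): the 7.5×21 cube contributes its full rectangle (area 157.50 mm²); the r=9 cylinder at (10.5, -1) gives a regular 16-gon of circumradius 9 (constant along its height) (area = (16/2)·9.000²·sin(360°/16) = 247.98 mm²); the cube at (-3, 5.5) (footprint 9.5×22) is included at this height (area 209.00 mm²); the cube at (-4, 10) (footprint 12.5×27.5) is included at this height (area 343.75 mm²); After the difference (first − rest): starting from the 7.5×21 cube (157.50 mm²), the r=9 cylinder at (10.5, -1) partially overlaps it — only the 29.99 mm² overlap (of its 247.98 mm²) is removed, clipping the outline; the 9.5×22 cube at (-3, 5.5) partially overlaps it — only the 99.19 mm² overlap (of its 209.00 mm²) is removed, clipping the outline; the 12.5×27.5 cube at (-4, 10) partially overlaps it — only the 11.00 mm² overlap (of its 343.75 mm²) is removed, clipping the outline — area = 17.32 mm²; the cylinder at (-2.5, 0.5) does not reach this height (z outside [11, 32]); Subtracting the remaining from the first: none of the subtracted shapes is present at this height, so that combined region is unchanged — area = 17.32 mm². So its area = 17.32 mm². Layer 1 (z = 0.25): the cube is present — its section is the full 7.5×21 rectangle (area 157.50 mm²); the cylinder at (10.5, -1) is absent (z outside [0.5, 21.5]); the cube at (-3, 5.5) (footprint 9.5×22) is included at this height (area 209.00 mm²); the 12.5×27.5 cube at (-4, 10) contributes its full rectangle (area 343.75 mm²); Taking the first minus the rest: starting from the 7.5×21 cube (157.50 mm²), the 9.5×22 cube at (-3, 5.5) partially overlaps it — only the 100.75 mm² overlap (of its 209.00 mm²) is removed, clipping the outline; the 12.5×27.5 cube at (-4, 10) partially overlaps it — only the 11.00 mm² overlap (of its 343.75 mm²) is removed, clipping the outline — area = 45.75 mm²; the cylinder at (-2.5, 0.5) is absent (z outside [11, 32]); Subtracting the remaining from the first: none of the subtracted shapes is present at this height, so the result so far is unchanged — area = 45.75 mm². So its area = 45.75 mm². Layer 1 is larger (45.75 vs 17.32 mm²).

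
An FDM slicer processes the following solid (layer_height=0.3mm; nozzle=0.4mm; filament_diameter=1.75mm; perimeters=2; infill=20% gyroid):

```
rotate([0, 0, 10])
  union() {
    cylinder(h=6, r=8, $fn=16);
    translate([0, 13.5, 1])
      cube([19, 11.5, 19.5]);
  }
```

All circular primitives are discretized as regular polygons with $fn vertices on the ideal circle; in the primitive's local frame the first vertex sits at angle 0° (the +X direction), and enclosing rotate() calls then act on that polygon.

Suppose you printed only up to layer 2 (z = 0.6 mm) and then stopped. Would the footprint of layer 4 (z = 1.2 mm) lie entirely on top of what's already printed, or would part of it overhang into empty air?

Compare the two slices. At z = 0.6: the r=8 cylinder contributes a regular 16-gon of circumradius 8 (area = (16/2)·8.000²·sin(360°/16) = 195.93 mm²); the cube at (0, 13.5) does not reach this height (z outside [1, 20.5]); Merging all regions: only the r=8 cylinder is present, so the union is just that shape — area = 195.93 mm²; (rotated 10° about Z; rotation is an isometry so areas/perimeters/island counts are preserved). At z = 1.2: the r=8 cylinder contributes a regular 16-gon of circumradius 8 (area = (16/2)·8.000²·sin(360°/16) = 195.93 mm²); the cube at (0, 13.5) is present — its section is the full 19×11.5 rectangle (area 218.50 mm²); Merging all regions: the 2 present regions are separate (no shared area or edge), so areas and boundary lengths simply add and each stays a separate island — area = 414.43 mm²; (rotated 10° about Z; rotation is an isometry so areas/perimeters/island counts are preserved). Checking containment: at z = 1.2 the cross-section extends beyond the z = 0.6 cross-section by about 218.50 mm².

part overhangs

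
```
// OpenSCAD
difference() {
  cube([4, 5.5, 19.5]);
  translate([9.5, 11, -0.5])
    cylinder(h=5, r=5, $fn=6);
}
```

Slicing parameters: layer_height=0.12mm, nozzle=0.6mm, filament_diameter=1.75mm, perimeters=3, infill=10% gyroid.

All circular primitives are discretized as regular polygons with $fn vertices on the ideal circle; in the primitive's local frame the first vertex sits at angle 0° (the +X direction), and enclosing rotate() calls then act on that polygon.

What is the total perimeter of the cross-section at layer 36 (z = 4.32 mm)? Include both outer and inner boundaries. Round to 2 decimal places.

At z = 4.32 mm: the cube is present — its section is the full 4×5.5 rectangle (perimeter 19.00 mm); the cylinder at (9.5, 11): section is a regular 6-gon, circumradius r=5 (perimeter = 2·6·5.000·sin(180°/6) = 30.00 mm); Subtracting the remaining from the first: starting from the 4×5.5 cube, the r=5 cylinder at (9.5, 11) misses the remaining region (no effect) — boundary = 19.00 mm. Overall, the cross-section is a single solid region. Total boundary length (outer) = 19.00 mm.

19.00 mm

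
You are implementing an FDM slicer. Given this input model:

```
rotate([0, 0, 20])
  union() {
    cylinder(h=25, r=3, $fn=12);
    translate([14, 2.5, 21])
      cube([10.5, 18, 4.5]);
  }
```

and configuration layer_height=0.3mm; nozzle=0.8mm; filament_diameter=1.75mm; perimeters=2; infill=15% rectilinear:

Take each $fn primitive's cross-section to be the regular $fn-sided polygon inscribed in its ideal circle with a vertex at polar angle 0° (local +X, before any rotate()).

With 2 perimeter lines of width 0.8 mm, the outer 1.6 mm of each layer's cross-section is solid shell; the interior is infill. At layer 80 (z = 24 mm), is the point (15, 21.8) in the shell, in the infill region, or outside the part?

infill

At z = 24 mm: the r=3 cylinder gives a regular 12-gon of circumradius 3 (constant along its height); the 10.5×18 cube at (14, 2.5) contributes its full rectangle; Combining (union): the 2 present regions are separate (no shared area or edge), so areas and boundary lengths simply add and each stays a separate island — 2 connected regions; (whole slice rotated 20° about Z — lengths, areas and connectivity unchanged). Overall, the cross-section has 2 separate islands. Undo the 20° rotation: the query point maps to (21.551, 15.355) in the un-rotated model frame. The nearest boundary edge runs (24.50, 20.50)→(24.50, 2.50); distance from the point to it = 2.95 mm. (Shell/infill is judged within the island containing the point — the largest one.) The point is inside the cross-section and 2.95 mm from the nearest boundary — more than the 1.6 mm shell width (2 × 0.8), so it's in the infill interior.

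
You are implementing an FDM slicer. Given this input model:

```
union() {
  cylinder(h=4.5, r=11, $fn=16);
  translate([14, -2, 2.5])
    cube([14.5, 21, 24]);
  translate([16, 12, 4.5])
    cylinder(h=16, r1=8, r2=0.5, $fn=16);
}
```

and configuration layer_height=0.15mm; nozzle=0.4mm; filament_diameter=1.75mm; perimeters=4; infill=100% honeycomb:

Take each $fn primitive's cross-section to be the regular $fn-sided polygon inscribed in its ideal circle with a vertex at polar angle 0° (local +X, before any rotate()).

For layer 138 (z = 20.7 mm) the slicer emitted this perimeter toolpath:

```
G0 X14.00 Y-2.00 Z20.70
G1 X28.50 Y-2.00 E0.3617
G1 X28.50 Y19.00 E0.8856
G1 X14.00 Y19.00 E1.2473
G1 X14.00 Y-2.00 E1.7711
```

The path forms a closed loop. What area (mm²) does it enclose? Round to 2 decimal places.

Apply the shoelace formula to the sequence of (X, Y) vertices; enclosed area = 304.50 mm².

304.50 mm²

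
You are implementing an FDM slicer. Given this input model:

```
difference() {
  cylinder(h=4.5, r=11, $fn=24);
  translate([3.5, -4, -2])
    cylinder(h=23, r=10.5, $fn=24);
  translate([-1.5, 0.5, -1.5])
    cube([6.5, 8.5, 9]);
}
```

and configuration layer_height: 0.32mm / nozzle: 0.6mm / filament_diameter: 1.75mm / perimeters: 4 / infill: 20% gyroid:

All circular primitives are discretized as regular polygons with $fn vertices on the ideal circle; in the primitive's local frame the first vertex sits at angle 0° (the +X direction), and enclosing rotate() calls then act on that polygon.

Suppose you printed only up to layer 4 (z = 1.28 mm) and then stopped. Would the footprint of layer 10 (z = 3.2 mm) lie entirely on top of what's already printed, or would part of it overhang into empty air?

entirely on top

Compare the two slices. At z = 1.28: the cylinder: section is a regular 24-gon, circumradius r=11 (area = (24/2)·11.000²·sin(360°/24) = 375.81 mm²); the r=10.5 cylinder at (3.5, -4) gives a regular 24-gon of circumradius 10.5 (constant along its height) (area = (24/2)·10.500²·sin(360°/24) = 342.42 mm²); the 6.5×8.5 cube at (-1.5, 0.5) contributes its full rectangle (area 55.25 mm²); Subtracting the remaining from the first: starting from the r=11 cylinder (375.81 mm²), the r=10.5 cylinder at (3.5, -4) partially overlaps it — only the 246.16 mm² overlap (of its 342.42 mm²) is removed, clipping the outline; the 6.5×8.5 cube at (-1.5, 0.5) partially overlaps it — only the 18.78 mm² overlap (of its 55.25 mm²) is removed, clipping the outline — area = 110.87 mm². At z = 3.2: the cylinder: section is a regular 24-gon, circumradius r=11 (area = (24/2)·11.000²·sin(360°/24) = 375.81 mm²); the r=10.5 cylinder at (3.5, -4) contributes a regular 24-gon of circumradius 10.5 (area = (24/2)·10.500²·sin(360°/24) = 342.42 mm²); the cube at (-1.5, 0.5) (footprint 6.5×8.5) is included at this height (area 55.25 mm²); Taking the first minus the rest: starting from the r=11 cylinder (375.81 mm²), the r=10.5 cylinder at (3.5, -4) partially overlaps it — only the 246.16 mm² overlap (of its 342.42 mm²) is removed, clipping the outline; the 6.5×8.5 cube at (-1.5, 0.5) partially overlaps it — only the 18.78 mm² overlap (of its 55.25 mm²) is removed, clipping the outline — area = 110.87 mm². Checking containment: the cross-section at z = 3.2 is a subset of the cross-section at z = 1.28.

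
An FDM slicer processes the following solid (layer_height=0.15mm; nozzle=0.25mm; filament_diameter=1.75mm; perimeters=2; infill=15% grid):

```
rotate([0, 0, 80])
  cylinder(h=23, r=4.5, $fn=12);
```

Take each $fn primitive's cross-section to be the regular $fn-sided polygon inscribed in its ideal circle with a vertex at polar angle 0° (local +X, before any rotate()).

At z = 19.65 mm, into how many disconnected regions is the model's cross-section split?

At z = 19.65 mm: the r=4.5 cylinder contributes a regular 12-gon of circumradius 4.5; (whole slice rotated 80° about Z — lengths, areas and connectivity unchanged). The result has 1 disconnected region.

1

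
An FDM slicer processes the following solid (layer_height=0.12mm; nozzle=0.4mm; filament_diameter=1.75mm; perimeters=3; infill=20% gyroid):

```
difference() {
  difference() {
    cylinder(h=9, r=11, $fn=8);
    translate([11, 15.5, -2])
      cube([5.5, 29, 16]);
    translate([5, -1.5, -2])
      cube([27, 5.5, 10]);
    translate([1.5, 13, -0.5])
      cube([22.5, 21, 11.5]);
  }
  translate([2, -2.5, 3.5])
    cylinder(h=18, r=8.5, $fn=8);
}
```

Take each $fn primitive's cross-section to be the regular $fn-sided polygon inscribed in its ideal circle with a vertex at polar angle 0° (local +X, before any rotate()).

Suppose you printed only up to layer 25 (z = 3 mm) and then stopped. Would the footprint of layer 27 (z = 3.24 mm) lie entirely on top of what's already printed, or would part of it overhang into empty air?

entirely on top

Compare the two slices. At z = 3: the cylinder: section is a regular 8-gon, circumradius r=11 (area = (8/2)·11.000²·sin(360°/8) = 342.24 mm²); the 5.5×29 cube at (11, 15.5) contributes its full rectangle (area 159.50 mm²); the 27×5.5 cube at (5, -1.5) contributes its full rectangle (area 148.50 mm²); the 22.5×21 cube at (1.5, 13) contributes its full rectangle (area 472.50 mm²); After the difference (first − rest): starting from the r=11 cylinder (342.24 mm²), the 5.5×29 cube at (11, 15.5) misses the remaining region (no effect); the 27×5.5 cube at (5, -1.5) partially overlaps it — only the 29.22 mm² overlap (of its 148.50 mm²) is removed, clipping the outline; the 22.5×21 cube at (1.5, 13) misses the remaining region (no effect) — area = 313.02 mm²; the cylinder at (2, -2.5) does not reach this height (z outside [3.5, 21.5]); Taking the first minus the rest: none of the subtracted shapes is present at this height, so that combined region is unchanged — area = 313.02 mm². At z = 3.24: the cylinder: section is a regular 8-gon, circumradius r=11 (area = (8/2)·11.000²·sin(360°/8) = 342.24 mm²); the cube at (11, 15.5) is present — its section is the full 5.5×29 rectangle (area 159.50 mm²); the 27×5.5 cube at (5, -1.5) contributes its full rectangle (area 148.50 mm²); the cube at (1.5, 13) (footprint 22.5×21) is included at this height (area 472.50 mm²); Subtracting the remaining from the first: starting from the r=11 cylinder (342.24 mm²), the 5.5×29 cube at (11, 15.5) misses the remaining region (no effect); the 27×5.5 cube at (5, -1.5) partially overlaps it — only the 29.22 mm² overlap (of its 148.50 mm²) is removed, clipping the outline; the 22.5×21 cube at (1.5, 13) misses the remaining region (no effect) — area = 313.02 mm²; the cylinder at (2, -2.5) does not reach this height (z outside [3.5, 21.5]); After the difference (first − rest): none of the subtracted shapes is present at this height, so that combined region is unchanged — area = 313.02 mm². Checking containment: the cross-section at z = 3.24 is a subset of the cross-section at z = 3.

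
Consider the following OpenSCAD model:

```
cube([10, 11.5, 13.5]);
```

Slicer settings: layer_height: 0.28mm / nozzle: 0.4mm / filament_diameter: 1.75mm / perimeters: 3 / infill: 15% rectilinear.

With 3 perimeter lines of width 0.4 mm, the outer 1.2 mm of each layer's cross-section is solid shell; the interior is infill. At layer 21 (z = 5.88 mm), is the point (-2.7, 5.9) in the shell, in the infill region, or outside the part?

At z = 5.88 mm: the 10×11.5 cube contributes its full rectangle. Overall, the cross-section is a single solid region. The nearest boundary edge runs (0.00, 11.50)→(0.00, 0.00); distance from the point to it = 2.70 mm. The point is not inside any of the regions above, so it lies outside the cross-section (2.70 mm from the nearest boundary).

outside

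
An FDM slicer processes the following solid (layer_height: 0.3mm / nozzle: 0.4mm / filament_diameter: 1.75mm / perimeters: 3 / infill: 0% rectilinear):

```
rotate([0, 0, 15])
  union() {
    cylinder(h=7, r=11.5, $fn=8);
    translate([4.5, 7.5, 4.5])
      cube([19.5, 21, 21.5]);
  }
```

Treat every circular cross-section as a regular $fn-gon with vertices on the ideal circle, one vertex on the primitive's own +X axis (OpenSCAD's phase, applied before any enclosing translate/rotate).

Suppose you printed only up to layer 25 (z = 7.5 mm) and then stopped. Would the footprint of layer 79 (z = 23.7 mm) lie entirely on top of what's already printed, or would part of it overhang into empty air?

Compare the two slices. At z = 7.5: the cylinder is absent (z outside [0, 7]); the 19.5×21 cube at (4.5, 7.5) contributes its full rectangle (area 409.50 mm²); Combining (union): only the 19.5×21 cube at (4.5, 7.5) is present, so the union is just that shape — area = 409.50 mm²; (rotated 15° about Z; rotation is an isometry so areas/perimeters/island counts are preserved). At z = 23.7: the cylinder is absent (z outside [0, 7]); the cube at (4.5, 7.5) (footprint 19.5×21) is included at this height (area 409.50 mm²); Taking the union: only the 19.5×21 cube at (4.5, 7.5) is present, so the union is just that shape — area = 409.50 mm²; (whole slice rotated 15° about Z — lengths, areas and connectivity unchanged). Checking containment: the cross-section at z = 23.7 is a subset of the cross-section at z = 7.5.

entirely on top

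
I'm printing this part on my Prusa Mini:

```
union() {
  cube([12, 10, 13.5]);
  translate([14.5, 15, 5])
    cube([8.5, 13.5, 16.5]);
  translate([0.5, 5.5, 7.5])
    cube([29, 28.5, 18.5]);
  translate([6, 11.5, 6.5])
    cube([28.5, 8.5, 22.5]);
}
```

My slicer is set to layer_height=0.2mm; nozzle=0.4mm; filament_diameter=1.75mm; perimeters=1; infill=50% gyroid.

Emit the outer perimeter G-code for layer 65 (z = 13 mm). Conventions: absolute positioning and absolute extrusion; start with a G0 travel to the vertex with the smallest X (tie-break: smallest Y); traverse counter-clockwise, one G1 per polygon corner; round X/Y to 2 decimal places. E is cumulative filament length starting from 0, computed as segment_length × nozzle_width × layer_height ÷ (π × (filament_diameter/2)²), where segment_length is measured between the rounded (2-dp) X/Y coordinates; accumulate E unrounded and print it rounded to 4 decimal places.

G0 X0.00 Y0.00 Z13.00
G1 X12.00 Y0.00 E0.3991
G1 X12.00 Y5.50 E0.5821
G1 X29.50 Y5.50 E1.1641
G1 X29.50 Y11.50 E1.3637
G1 X34.50 Y11.50 E1.5300
G1 X34.50 Y20.00 E1.8127
G1 X29.50 Y20.00 E1.9790
G1 X29.50 Y34.00 E2.4446
G1 X0.50 Y34.00 E3.4092
G1 X0.50 Y10.00 E4.2074
G1 X0.00 Y10.00 E4.2240
G1 X0.00 Y0.00 E4.5566

At z = 13 mm: the 12×10 cube contributes its full rectangle; the 8.5×13.5 cube at (14.5, 15) contributes its full rectangle; the 29×28.5 cube at (0.5, 5.5) contributes its full rectangle; the cube at (6, 11.5) (footprint 28.5×8.5) is included at this height; Taking the union: the regions partially overlap (shared area 366.25 mm²), so overlapping operands fuse into one piece — 1 connected region. The outline is a single polygon with 12 vertices. Extrusion per mm of travel: 0.4 × 0.2 / (π × 0.875²) = 0.033260. Accumulating E over each segment gives final E = 4.5566.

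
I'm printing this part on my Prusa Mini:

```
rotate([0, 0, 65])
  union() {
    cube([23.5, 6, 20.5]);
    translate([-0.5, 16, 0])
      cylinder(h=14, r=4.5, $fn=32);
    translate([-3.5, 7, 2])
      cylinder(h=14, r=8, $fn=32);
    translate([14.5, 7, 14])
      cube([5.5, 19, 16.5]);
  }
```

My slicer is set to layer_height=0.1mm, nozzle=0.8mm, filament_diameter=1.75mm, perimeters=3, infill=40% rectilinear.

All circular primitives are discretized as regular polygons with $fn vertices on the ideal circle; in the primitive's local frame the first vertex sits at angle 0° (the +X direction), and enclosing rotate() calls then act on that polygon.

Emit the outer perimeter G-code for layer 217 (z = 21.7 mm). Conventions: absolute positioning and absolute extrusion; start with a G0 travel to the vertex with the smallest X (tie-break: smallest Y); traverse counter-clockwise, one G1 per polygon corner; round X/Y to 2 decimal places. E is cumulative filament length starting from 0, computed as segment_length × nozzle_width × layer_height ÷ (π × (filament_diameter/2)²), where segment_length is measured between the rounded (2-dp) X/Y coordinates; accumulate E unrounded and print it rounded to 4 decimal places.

At z = 21.7 mm: the cube does not reach this height (z outside [0, 20.5]); the cylinder at (-0.5, 16) does not reach this height (z outside [0, 14]); the cylinder at (-3.5, 7) is absent (z outside [2, 16]); the 5.5×19 cube at (14.5, 7) contributes its full rectangle; Taking the union: only the 5.5×19 cube at (14.5, 7) is present, so the union is just that shape — 1 connected region; (rotated 65° about Z; rotation is an isometry so areas/perimeters/island counts are preserved). The outline is a single polygon with 4 vertices. Extrusion per mm of travel: 0.8 × 0.1 / (π × 0.875²) = 0.033260. Accumulating E over each segment gives final E = 1.6296.

G0 X-17.44 Y24.13 Z21.70
G1 X-0.22 Y16.10 E0.6320
G1 X2.11 Y21.08 E0.8148
G1 X-15.11 Y29.11 E1.4468
G1 X-17.44 Y24.13 E1.6296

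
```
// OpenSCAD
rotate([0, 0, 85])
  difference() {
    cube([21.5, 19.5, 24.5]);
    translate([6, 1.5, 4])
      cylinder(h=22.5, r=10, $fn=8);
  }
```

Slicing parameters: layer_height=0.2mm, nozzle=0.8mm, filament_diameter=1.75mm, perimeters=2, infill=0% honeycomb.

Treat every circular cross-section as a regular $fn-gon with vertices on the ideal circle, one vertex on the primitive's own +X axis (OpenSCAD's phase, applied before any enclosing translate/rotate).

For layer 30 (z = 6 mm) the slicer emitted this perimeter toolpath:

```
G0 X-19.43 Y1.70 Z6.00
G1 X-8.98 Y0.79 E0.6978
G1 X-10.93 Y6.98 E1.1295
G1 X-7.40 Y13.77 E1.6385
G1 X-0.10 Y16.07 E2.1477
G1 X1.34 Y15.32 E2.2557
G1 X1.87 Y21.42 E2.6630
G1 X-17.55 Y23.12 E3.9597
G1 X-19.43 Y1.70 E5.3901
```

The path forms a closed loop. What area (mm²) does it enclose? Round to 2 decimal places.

Apply the shoelace formula to the sequence of (X, Y) vertices; enclosed area = 272.50 mm².

272.50 mm²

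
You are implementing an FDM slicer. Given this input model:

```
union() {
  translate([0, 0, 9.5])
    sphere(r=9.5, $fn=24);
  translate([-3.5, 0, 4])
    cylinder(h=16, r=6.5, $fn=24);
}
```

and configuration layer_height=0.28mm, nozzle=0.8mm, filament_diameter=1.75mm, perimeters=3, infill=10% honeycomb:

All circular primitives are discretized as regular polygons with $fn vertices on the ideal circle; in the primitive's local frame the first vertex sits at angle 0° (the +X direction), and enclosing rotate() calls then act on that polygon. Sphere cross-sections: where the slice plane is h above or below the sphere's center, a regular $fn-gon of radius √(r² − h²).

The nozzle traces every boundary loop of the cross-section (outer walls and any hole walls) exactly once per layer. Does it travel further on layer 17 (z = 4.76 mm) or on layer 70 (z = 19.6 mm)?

Layer 17 (z = 4.76): the sphere: section is a regular 24-gon, circumradius = √(r²−h²) = √(9.5²−4.74²) = 8.233 (perimeter = 2·24·8.233·sin(180°/24) = 51.58 mm); the r=6.5 cylinder at (-3.5, 0) gives a regular 24-gon of circumradius 6.5 (constant along its height) (perimeter = 2·24·6.500·sin(180°/24) = 40.72 mm); Merging all regions: the regions partially overlap (shared area 113.60 mm²), so the edge portions inside another operand are dropped and the merged outline is re-measured after clipping — boundary = 54.08 mm. So its perimeter = 54.08 mm. Layer 70 (z = 19.6): the sphere is not intersected at this z (|z−center|=10.100 > r=9.5); the cylinder at (-3.5, 0): section is a regular 24-gon, circumradius r=6.5 (perimeter = 2·24·6.500·sin(180°/24) = 40.72 mm); Merging all regions: only the r=6.5 cylinder at (-3.5, 0) is present, so the union is just that shape — boundary = 40.72 mm. So its perimeter = 40.72 mm. Layer 17 is larger (54.08 vs 40.72 mm).

layer 17 (z = 4.76 mm)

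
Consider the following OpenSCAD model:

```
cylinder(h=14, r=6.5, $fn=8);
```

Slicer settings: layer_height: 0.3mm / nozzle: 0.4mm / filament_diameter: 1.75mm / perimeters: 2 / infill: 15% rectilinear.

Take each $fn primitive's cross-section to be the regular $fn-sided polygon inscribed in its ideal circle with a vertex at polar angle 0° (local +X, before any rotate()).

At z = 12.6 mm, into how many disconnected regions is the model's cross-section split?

1

At z = 12.6 mm: the r=6.5 cylinder gives a regular 8-gon of circumradius 6.5 (constant along its height). The result has 1 disconnected region.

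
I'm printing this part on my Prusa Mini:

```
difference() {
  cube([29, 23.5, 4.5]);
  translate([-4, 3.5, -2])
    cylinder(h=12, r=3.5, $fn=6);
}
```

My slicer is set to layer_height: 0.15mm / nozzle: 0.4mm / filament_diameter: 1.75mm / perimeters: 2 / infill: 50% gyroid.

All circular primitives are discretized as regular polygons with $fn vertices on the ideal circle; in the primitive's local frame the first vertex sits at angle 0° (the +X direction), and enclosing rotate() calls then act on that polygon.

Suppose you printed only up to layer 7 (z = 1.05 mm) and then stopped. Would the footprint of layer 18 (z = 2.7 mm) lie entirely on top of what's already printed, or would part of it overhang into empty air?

entirely on top

Compare the two slices. At z = 1.05: the 29×23.5 cube contributes its full rectangle (area 681.50 mm²); the r=3.5 cylinder at (-4, 3.5) gives a regular 6-gon of circumradius 3.5 (constant along its height) (area = (6/2)·3.500²·sin(360°/6) = 31.83 mm²); Taking the first minus the rest: starting from the 29×23.5 cube (681.50 mm²), the r=3.5 cylinder at (-4, 3.5) misses the remaining region (no effect) — area = 681.50 mm². At z = 2.7: the cube is present — its section is the full 29×23.5 rectangle (area 681.50 mm²); the r=3.5 cylinder at (-4, 3.5) contributes a regular 6-gon of circumradius 3.5 (area = (6/2)·3.500²·sin(360°/6) = 31.83 mm²); Taking the first minus the rest: starting from the 29×23.5 cube (681.50 mm²), the r=3.5 cylinder at (-4, 3.5) misses the remaining region (no effect) — area = 681.50 mm². Checking containment: the cross-section at z = 2.7 is a subset of the cross-section at z = 1.05.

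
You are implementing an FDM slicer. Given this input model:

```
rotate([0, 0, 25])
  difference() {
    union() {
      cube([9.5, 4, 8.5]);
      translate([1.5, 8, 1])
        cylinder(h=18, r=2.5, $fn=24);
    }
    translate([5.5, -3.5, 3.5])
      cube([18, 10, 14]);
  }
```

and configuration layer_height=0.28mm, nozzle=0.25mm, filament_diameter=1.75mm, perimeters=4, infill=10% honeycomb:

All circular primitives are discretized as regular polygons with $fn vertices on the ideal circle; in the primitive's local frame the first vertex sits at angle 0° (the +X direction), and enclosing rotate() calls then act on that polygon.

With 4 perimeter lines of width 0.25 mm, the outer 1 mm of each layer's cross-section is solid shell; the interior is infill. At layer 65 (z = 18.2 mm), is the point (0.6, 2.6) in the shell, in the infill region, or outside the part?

At z = 18.2 mm: the cube does not reach this height (z outside [0, 8.5]); the r=2.5 cylinder at (1.5, 8) gives a regular 24-gon of circumradius 2.5 (constant along its height); Taking the union: only the r=2.5 cylinder at (1.5, 8) is present, so the union is just that shape — 1 connected region; the cube at (5.5, -3.5) is not intersected at this z (z outside [3.5, 17.5]); After the difference (first − rest): none of the subtracted shapes is present at this height, so that combined region is unchanged — 1 connected region; (rotated 25° about Z; rotation is an isometry so areas/perimeters/island counts are preserved). Overall, the cross-section is a single solid region. Undo the 25° rotation: the query point maps to (1.643, 2.103) in the un-rotated model frame. The nearest boundary edge runs (0.85, 5.59)→(1.50, 5.50); distance from the point to it = 3.40 mm. The point is not inside any of the regions above, so it lies outside the cross-section (3.40 mm from the nearest boundary).

outside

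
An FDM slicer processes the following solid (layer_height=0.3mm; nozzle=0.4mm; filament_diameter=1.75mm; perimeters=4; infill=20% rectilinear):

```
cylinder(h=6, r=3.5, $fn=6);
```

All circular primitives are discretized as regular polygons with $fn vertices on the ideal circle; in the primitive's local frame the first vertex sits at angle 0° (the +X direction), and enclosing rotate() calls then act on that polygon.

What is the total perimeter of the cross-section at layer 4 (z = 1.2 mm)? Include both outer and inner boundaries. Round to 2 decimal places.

At z = 1.2 mm: the r=3.5 cylinder gives a regular 6-gon of circumradius 3.5 (constant along its height) (perimeter = 2·6·3.500·sin(180°/6) = 21.00 mm). Overall, the cross-section is a single solid region. Total boundary length (outer) = 21.00 mm.

21.00 mm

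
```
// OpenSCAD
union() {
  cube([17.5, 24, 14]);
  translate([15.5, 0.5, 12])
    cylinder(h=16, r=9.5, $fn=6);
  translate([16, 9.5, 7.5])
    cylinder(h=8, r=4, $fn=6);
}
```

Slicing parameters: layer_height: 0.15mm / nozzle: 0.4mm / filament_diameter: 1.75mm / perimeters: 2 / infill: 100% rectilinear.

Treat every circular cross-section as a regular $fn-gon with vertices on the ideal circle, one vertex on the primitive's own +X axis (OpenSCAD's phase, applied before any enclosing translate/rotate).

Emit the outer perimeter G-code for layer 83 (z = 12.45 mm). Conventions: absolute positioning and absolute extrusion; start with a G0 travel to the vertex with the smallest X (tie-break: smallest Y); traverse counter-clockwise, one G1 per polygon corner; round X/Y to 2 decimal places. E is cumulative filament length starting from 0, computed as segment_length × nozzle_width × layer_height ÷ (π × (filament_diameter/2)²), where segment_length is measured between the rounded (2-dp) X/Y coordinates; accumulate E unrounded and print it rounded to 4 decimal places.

G0 X0.00 Y0.00 Z12.45
G1 X6.29 Y0.00 E0.1569
G1 X10.75 Y-7.73 E0.3795
G1 X20.25 Y-7.73 E0.6165
G1 X25.00 Y0.50 E0.8535
G1 X20.25 Y8.73 E1.0906
G1 X19.55 Y8.73 E1.1080
G1 X20.00 Y9.50 E1.1303
G1 X18.00 Y12.96 E1.2300
G1 X17.50 Y12.96 E1.2425
G1 X17.50 Y24.00 E1.5178
G1 X0.00 Y24.00 E1.9544
G1 X0.00 Y0.00 E2.5531

At z = 12.45 mm: the 17.5×24 cube contributes its full rectangle; the r=9.5 cylinder at (15.5, 0.5) gives a regular 6-gon of circumradius 9.5 (constant along its height); the r=4 cylinder at (16, 9.5) gives a regular 6-gon of circumradius 4 (constant along its height); Taking the union: the regions partially overlap (shared area 115.36 mm²), so overlapping operands fuse into one piece — 1 connected region. The outline is a single polygon with 12 vertices. Extrusion per mm of travel: 0.4 × 0.15 / (π × 0.875²) = 0.024945. Accumulating E over each segment gives final E = 2.5531.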